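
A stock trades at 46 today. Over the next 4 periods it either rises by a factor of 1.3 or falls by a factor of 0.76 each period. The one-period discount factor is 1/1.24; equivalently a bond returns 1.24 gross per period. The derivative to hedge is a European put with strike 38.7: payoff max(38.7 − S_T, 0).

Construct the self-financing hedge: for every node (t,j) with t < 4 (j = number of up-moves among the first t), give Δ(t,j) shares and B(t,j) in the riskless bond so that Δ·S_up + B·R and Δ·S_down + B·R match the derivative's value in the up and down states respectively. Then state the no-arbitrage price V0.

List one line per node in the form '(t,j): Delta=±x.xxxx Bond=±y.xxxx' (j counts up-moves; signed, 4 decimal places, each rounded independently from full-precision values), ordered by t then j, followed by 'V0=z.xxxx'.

The replicating-portfolio and risk-neutral prices coincide; use p* = (1.24−0.76)/(1.3−0.76) = 0.8889 for the latter.
At expiry t=4: V(4,0)=23.3534, V(4,1)=12.4492, V(4,2)=0.0000, V(4,3)=0.0000, V(4,4)=0.0000
Node (3,0) S=20.1929: V=(p*·12.4492+(1−p*)·23.3534)/1.24=11.0168; Δ=(12.4492−23.3534)/(26.2508−15.3466)=-1.0000; B=V−Δ·S=31.2097
Node (3,1) S=34.5405: V=(p*·0.0000+(1−p*)·12.4492)/1.24=1.1155; Δ=(0.0000−12.4492)/(44.9026−26.2508)=-0.6675; B=V−Δ·S=24.1697
Node (3,2) S=59.0824: V=(p*·0.0000+(1−p*)·0.0000)/1.24=0.0000; Δ=(0.0000−0.0000)/(76.8071−44.9026)=0.0000; B=V−Δ·S=0.0000
Node (3,3) S=101.0620: V=(p*·0.0000+(1−p*)·0.0000)/1.24=0.0000; Δ=(0.0000−0.0000)/(131.3806−76.8071)=0.0000; B=V−Δ·S=0.0000
Node (2,0) S=26.5696: V=(p*·1.1155+(1−p*)·11.0168)/1.24=1.7868; Δ=(1.1155−11.0168)/(34.5405−20.1929)=-0.6901; B=V−Δ·S=20.1225
Node (2,1) S=45.4480: V=(p*·0.0000+(1−p*)·1.1155)/1.24=0.1000; Δ=(0.0000−1.1155)/(59.0824−34.5405)=-0.0455; B=V−Δ·S=2.1657
Node (2,2) S=77.7400: V=(p*·0.0000+(1−p*)·0.0000)/1.24=0.0000; Δ=(0.0000−0.0000)/(101.0620−59.0824)=0.0000; B=V−Δ·S=0.0000
Node (1,0) S=34.9600: V=(p*·0.1000+(1−p*)·1.7868)/1.24=0.2318; Δ=(0.1000−1.7868)/(45.4480−26.5696)=-0.0894; B=V−Δ·S=3.3556
Node (1,1) S=59.8000: V=(p*·0.0000+(1−p*)·0.1000)/1.24=0.0090; Δ=(0.0000−0.1000)/(77.7400−45.4480)=-0.0031; B=V−Δ·S=0.1941
Node (0,0) S=46.0000: V=(p*·0.0090+(1−p*)·0.2318)/1.24=0.0272; Δ=(0.0090−0.2318)/(59.8000−34.9600)=-0.0090; B=V−Δ·S=0.4398
Root portfolio cost Δ·46+B reproduces V0=0.0272.

(0,0): Delta=-0.0090 Bond=0.4398
(1,0): Delta=-0.0894 Bond=3.3556
(1,1): Delta=-0.0031 Bond=0.1941
(2,0): Delta=-0.6901 Bond=20.1225
(2,1): Delta=-0.0455 Bond=2.1657
(2,2): Delta=0.0000 Bond=0.0000
(3,0): Delta=-1.0000 Bond=31.2097
(3,1): Delta=-0.6675 Bond=24.1697
(3,2): Delta=0.0000 Bond=0.0000
(3,3): Delta=0.0000 Bond=0.0000
V0=0.0272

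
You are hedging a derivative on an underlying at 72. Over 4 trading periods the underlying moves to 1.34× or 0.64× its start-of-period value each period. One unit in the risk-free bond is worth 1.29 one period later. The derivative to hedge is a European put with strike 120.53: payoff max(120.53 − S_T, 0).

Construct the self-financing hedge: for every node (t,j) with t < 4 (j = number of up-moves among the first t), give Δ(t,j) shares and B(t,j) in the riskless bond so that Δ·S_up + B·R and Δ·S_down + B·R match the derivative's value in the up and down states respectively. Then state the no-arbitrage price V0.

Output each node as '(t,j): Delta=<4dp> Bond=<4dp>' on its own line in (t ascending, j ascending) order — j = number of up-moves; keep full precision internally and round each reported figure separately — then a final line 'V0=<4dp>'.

(0,0): Delta=-0.1741 Bond=14.0211
(1,0): Delta=-1.0000 Bond=56.1469
(1,1): Delta=-0.1437 Bond=15.1596
(2,0): Delta=-1.0000 Bond=72.4295
(2,1): Delta=-1.0000 Bond=72.4295
(2,2): Delta=-0.1122 Bond=15.4886
(3,0): Delta=-1.0000 Bond=93.4341
(3,1): Delta=-1.0000 Bond=93.4341
(3,2): Delta=-1.0000 Bond=93.4341
(3,3): Delta=-0.0796 Bond=14.3300
V0=1.4894

Under the risk-neutral measure, an up-move has probability p* = (R−d)/(u−d) = 0.9286 and values discount at R = 1.29.
Payoff layer (t=4): V(4,0)=108.4504, V(4,1)=95.2383, V(4,2)=67.5756, V(4,3)=9.6567, V(4,4)=0.0000
  t=3,j=0: stock 18.8744 → up 25.2917 (V=95.2383), down 12.0796 (V=108.4504). Price 74.5597; hedge Δ=-1.0000, bond B=93.4341.
  t=3,j=1: stock 39.5182 → up 52.9544 (V=67.5756), down 25.2917 (V=95.2383). Price 53.9159; hedge Δ=-1.0000, bond B=93.4341.
  t=3,j=2: stock 82.7412 → up 110.8733 (V=9.6567), down 52.9544 (V=67.5756). Price 10.6929; hedge Δ=-1.0000, bond B=93.4341.
  t=3,j=3: stock 173.2395 → up 232.1409 (V=0.0000), down 110.8733 (V=9.6567). Price 0.5347; hedge Δ=-0.0796, bond B=14.3300.
  t=2,j=0: stock 29.4912 → up 39.5182 (V=53.9159), down 18.8744 (V=74.5597). Price 42.9383; hedge Δ=-1.0000, bond B=72.4295.
  t=2,j=1: stock 61.7472 → up 82.7412 (V=10.6929), down 39.5182 (V=53.9159). Price 10.6823; hedge Δ=-1.0000, bond B=72.4295.
  t=2,j=2: stock 129.2832 → up 173.2395 (V=0.5347), down 82.7412 (V=10.6929). Price 0.9770; hedge Δ=-0.1122, bond B=15.4886.
  t=1,j=0: stock 46.0800 → up 61.7472 (V=10.6823), down 29.4912 (V=42.9383). Price 10.0669; hedge Δ=-1.0000, bond B=56.1469.
  t=1,j=1: stock 96.4800 → up 129.2832 (V=0.9770), down 61.7472 (V=10.6823). Price 1.2947; hedge Δ=-0.1437, bond B=15.1596.
  t=0,j=0: stock 72.0000 → up 96.4800 (V=1.2947), down 46.0800 (V=10.0669). Price 1.4894; hedge Δ=-0.1741, bond B=14.0211.
Check: Δ(0,0)·S0 + B(0,0) = 1.4894 = V0.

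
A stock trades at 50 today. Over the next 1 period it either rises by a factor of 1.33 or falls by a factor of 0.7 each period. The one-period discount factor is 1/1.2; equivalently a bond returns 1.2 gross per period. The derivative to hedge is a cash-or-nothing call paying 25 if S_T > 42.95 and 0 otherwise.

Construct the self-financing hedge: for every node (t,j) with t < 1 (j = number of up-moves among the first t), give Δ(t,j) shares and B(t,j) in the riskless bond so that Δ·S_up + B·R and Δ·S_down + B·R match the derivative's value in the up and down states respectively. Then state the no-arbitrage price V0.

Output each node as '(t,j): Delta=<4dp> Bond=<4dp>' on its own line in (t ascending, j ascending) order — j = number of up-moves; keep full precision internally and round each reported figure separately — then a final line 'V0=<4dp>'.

No-arbitrage ⇒ martingale measure with p* = (R−d)/(u−d) = 0.7937.
Terminal payoffs: V(1,0)=0.0000, V(1,1)=25.0000
Node (0,0) S=50.0000: V=(p*·25.0000+(1−p*)·0.0000)/1.2=16.5344; Δ=(25.0000−0.0000)/(66.5000−35.0000)=0.7937; B=V−Δ·S=-23.1481
The time-0 hedge costs 16.5344, which is the no-arbitrage price.

(0,0): Delta=0.7937 Bond=-23.1481
V0=16.5344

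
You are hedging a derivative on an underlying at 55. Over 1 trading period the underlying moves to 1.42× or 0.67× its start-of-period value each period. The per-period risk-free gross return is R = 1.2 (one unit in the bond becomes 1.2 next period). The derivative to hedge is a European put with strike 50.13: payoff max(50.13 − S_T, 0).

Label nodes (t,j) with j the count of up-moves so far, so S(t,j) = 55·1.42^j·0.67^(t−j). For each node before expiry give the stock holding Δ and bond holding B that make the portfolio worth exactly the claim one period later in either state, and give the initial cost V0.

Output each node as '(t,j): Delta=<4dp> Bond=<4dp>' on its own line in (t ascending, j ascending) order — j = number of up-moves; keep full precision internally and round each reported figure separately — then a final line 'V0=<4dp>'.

Since d<R<u, set p* = (R−d)/(u−d) = 0.7067; price each node as the discounted p*-expectation of its children.
Payoff layer (t=1): V(1,0)=13.2800, V(1,1)=0.0000
  t=0,j=0: stock 55.0000 → up 78.1000 (V=0.0000), down 36.8500 (V=13.2800). Price 3.2462; hedge Δ=-0.3219, bond B=20.9529.
Each (Δ,B) replicates both successor values, so the strategy is self-financing and V0 is arbitrage-free.

(0,0): Delta=-0.3219 Bond=20.9529
V0=3.2462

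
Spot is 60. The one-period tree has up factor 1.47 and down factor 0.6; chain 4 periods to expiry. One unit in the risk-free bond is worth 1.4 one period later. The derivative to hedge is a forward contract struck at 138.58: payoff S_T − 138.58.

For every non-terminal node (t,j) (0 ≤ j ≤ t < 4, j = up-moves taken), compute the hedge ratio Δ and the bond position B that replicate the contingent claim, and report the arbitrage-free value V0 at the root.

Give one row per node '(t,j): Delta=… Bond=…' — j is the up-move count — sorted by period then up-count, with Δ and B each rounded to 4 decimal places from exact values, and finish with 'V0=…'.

(0,0): Delta=1.0000 Bond=-36.0735
(1,0): Delta=1.0000 Bond=-50.5029
(1,1): Delta=1.0000 Bond=-50.5029
(2,0): Delta=1.0000 Bond=-70.7041
(2,1): Delta=1.0000 Bond=-70.7041
(2,2): Delta=1.0000 Bond=-70.7041
(3,0): Delta=1.0000 Bond=-98.9857
(3,1): Delta=1.0000 Bond=-98.9857
(3,2): Delta=1.0000 Bond=-98.9857
(3,3): Delta=1.0000 Bond=-98.9857
V0=23.9265

The replicating-portfolio and risk-neutral prices coincide; use p* = (1.4−0.6)/(1.47−0.6) = 0.9195 for the latter.
Terminal payoffs: V(4,0)=-130.8040, V(4,1)=-119.5288, V(4,2)=-91.9046, V(4,3)=-24.2252, V(4,4)=141.5893
  t=3,j=0: stock 12.9600 → up 19.0512 (V=-119.5288), down 7.7760 (V=-130.8040). Price -86.0257; hedge Δ=1.0000, bond B=-98.9857.
  t=3,j=1: stock 31.7520 → up 46.6754 (V=-91.9046), down 19.0512 (V=-119.5288). Price -67.2337; hedge Δ=1.0000, bond B=-98.9857.
  t=3,j=2: stock 77.7924 → up 114.3548 (V=-24.2252), down 46.6754 (V=-91.9046). Price -21.1933; hedge Δ=1.0000, bond B=-98.9857.
  t=3,j=3: stock 190.5914 → up 280.1693 (V=141.5893), down 114.3548 (V=-24.2252). Price 91.6057; hedge Δ=1.0000, bond B=-98.9857.
  t=2,j=0: stock 21.6000 → up 31.7520 (V=-67.2337), down 12.9600 (V=-86.0257). Price -49.1041; hedge Δ=1.0000, bond B=-70.7041.
  t=2,j=1: stock 52.9200 → up 77.7924 (V=-21.1933), down 31.7520 (V=-67.2337). Price -17.7841; hedge Δ=1.0000, bond B=-70.7041.
  t=2,j=2: stock 129.6540 → up 190.5914 (V=91.6057), down 77.7924 (V=-21.1933). Price 58.9499; hedge Δ=1.0000, bond B=-70.7041.
  t=1,j=0: stock 36.0000 → up 52.9200 (V=-17.7841), down 21.6000 (V=-49.1041). Price -14.5029; hedge Δ=1.0000, bond B=-50.5029.
  t=1,j=1: stock 88.2000 → up 129.6540 (V=58.9499), down 52.9200 (V=-17.7841). Price 37.6971; hedge Δ=1.0000, bond B=-50.5029.
  t=0,j=0: stock 60.0000 → up 88.2000 (V=37.6971), down 36.0000 (V=-14.5029). Price 23.9265; hedge Δ=1.0000, bond B=-36.0735.
Check: Δ(0,0)·S0 + B(0,0) = 23.9265 = V0.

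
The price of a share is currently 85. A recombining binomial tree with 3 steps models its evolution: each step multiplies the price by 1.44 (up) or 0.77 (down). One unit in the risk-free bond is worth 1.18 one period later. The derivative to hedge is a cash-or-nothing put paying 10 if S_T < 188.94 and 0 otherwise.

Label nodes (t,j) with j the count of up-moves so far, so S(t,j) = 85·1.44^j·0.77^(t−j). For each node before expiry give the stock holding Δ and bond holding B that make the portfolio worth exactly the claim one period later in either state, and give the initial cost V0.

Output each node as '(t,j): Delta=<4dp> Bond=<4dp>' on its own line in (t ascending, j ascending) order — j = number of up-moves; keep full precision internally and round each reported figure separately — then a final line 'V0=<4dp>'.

Under the risk-neutral measure, an up-move has probability p* = (R−d)/(u−d) = 0.6119 and values discount at R = 1.18.
Terminal values V(3,·): V(3,0)=10.0000, V(3,1)=10.0000, V(3,2)=10.0000, V(3,3)=0.0000
(2,0): S=50.3965. Δ = (V_up−V_dn)/(S_up−S_dn) = (10.0000−10.0000)/(72.5710−38.8053) = 0.0000. V = [p*·10.0000 + (1−p*)·10.0000]/1.18 = 8.4746. B = V − Δ·S = 8.4746.
(2,1): S=94.2480. Δ = (V_up−V_dn)/(S_up−S_dn) = (10.0000−10.0000)/(135.7171−72.5710) = 0.0000. V = [p*·10.0000 + (1−p*)·10.0000]/1.18 = 8.4746. B = V − Δ·S = 8.4746.
(2,2): S=176.2560. Δ = (V_up−V_dn)/(S_up−S_dn) = (0.0000−10.0000)/(253.8086−135.7171) = -0.0847. V = [p*·0.0000 + (1−p*)·10.0000]/1.18 = 3.2886. B = V − Δ·S = 18.2140.
(1,0): S=65.4500. Δ = (V_up−V_dn)/(S_up−S_dn) = (8.4746−8.4746)/(94.2480−50.3965) = 0.0000. V = [p*·8.4746 + (1−p*)·8.4746]/1.18 = 7.1818. B = V − Δ·S = 7.1818.
(1,1): S=122.4000. Δ = (V_up−V_dn)/(S_up−S_dn) = (3.2886−8.4746)/(176.2560−94.2480) = -0.0632. V = [p*·3.2886 + (1−p*)·8.4746]/1.18 = 4.4925. B = V − Δ·S = 12.2327.
(0,0): S=85.0000. Δ = (V_up−V_dn)/(S_up−S_dn) = (4.4925−7.1818)/(122.4000−65.4500) = -0.0472. V = [p*·4.4925 + (1−p*)·7.1818]/1.18 = 4.6916. B = V − Δ·S = 8.7056.
The time-0 hedge costs 4.6916, which is the no-arbitrage price.

(0,0): Delta=-0.0472 Bond=8.7056
(1,0): Delta=0.0000 Bond=7.1818
(1,1): Delta=-0.0632 Bond=12.2327
(2,0): Delta=0.0000 Bond=8.4746
(2,1): Delta=0.0000 Bond=8.4746
(2,2): Delta=-0.0847 Bond=18.2140
V0=4.6916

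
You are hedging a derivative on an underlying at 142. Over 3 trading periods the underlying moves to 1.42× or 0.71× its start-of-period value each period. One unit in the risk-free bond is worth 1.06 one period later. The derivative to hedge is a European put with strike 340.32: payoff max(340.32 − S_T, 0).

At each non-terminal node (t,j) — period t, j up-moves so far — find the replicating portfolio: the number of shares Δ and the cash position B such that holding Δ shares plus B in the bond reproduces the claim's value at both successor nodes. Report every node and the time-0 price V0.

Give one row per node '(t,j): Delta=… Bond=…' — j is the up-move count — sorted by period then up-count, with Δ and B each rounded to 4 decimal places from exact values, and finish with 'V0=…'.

(0,0): Delta=-0.8578 Bond=272.2186
(1,0): Delta=-1.0000 Bond=302.8836
(1,1): Delta=-0.7847 Bond=273.8103
(2,0): Delta=-1.0000 Bond=321.0566
(2,1): Delta=-1.0000 Bond=321.0566
(2,2): Delta=-0.6740 Bond=258.5407
V0=150.4044

No-arbitrage ⇒ martingale measure with p* = (R−d)/(u−d) = 0.4930.
Terminal values V(3,·): V(3,0)=289.4966, V(3,1)=238.6733, V(3,2)=137.0266, V(3,3)=0.0000
  t=2,j=0: stock 71.5822 → up 101.6467 (V=238.6733), down 50.8234 (V=289.4966). Price 249.4744; hedge Δ=-1.0000, bond B=321.0566.
  t=2,j=1: stock 143.1644 → up 203.2934 (V=137.0266), down 101.6467 (V=238.6733). Price 177.8922; hedge Δ=-1.0000, bond B=321.0566.
  t=2,j=2: stock 286.3288 → up 406.5869 (V=0.0000), down 203.2934 (V=137.0266). Price 65.5455; hedge Δ=-0.6740, bond B=258.5407.
  t=1,j=0: stock 100.8200 → up 143.1644 (V=177.8922), down 71.5822 (V=249.4744). Price 202.0636; hedge Δ=-1.0000, bond B=302.8836.
  t=1,j=1: stock 201.6400 → up 286.3288 (V=65.5455), down 143.1644 (V=177.8922). Price 115.5755; hedge Δ=-0.7847, bond B=273.8103.
  t=0,j=0: stock 142.0000 → up 201.6400 (V=115.5755), down 100.8200 (V=202.0636). Price 150.4044; hedge Δ=-0.8578, bond B=272.2186.
Root portfolio cost Δ·142+B reproduces V0=150.4044.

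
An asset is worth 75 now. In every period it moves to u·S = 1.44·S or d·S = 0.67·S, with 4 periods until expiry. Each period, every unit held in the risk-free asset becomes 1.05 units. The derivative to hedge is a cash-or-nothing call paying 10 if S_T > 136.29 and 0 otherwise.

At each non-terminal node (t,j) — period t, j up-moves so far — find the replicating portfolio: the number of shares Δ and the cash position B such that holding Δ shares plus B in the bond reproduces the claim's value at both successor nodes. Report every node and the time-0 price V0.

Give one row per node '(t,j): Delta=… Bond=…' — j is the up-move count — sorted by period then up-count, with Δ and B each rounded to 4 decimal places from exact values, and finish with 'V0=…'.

(0,0): Delta=0.0554 Bond=-1.6603
(1,0): Delta=0.0571 Bond=-1.8306
(1,1): Delta=0.0545 Bond=-1.6538
(2,0): Delta=0.0000 Bond=0.0000
(2,1): Delta=0.0844 Bond=-3.8949
(2,2): Delta=0.0403 Bond=0.4788
(3,0): Delta=0.0000 Bond=0.0000
(3,1): Delta=0.0000 Bond=0.0000
(3,2): Delta=0.1246 Bond=-8.2870
(3,3): Delta=0.0000 Bond=9.5238
V0=2.4913

The replicating-portfolio and risk-neutral prices coincide; use p* = (1.05−0.67)/(1.44−0.67) = 0.4935 for the latter.
Payoff layer (t=4): V(4,0)=0.0000, V(4,1)=0.0000, V(4,2)=0.0000, V(4,3)=10.0000, V(4,4)=10.0000
  t=3,j=0: stock 22.5572 → up 32.4824 (V=0.0000), down 15.1133 (V=0.0000). Price 0.0000; hedge Δ=0.0000, bond B=0.0000.
  t=3,j=1: stock 48.4812 → up 69.8129 (V=0.0000), down 32.4824 (V=0.0000). Price 0.0000; hedge Δ=0.0000, bond B=0.0000.
  t=3,j=2: stock 104.1984 → up 150.0457 (V=10.0000), down 69.8129 (V=0.0000). Price 4.7001; hedge Δ=0.1246, bond B=-8.2870.
  t=3,j=3: stock 223.9488 → up 322.4863 (V=10.0000), down 150.0457 (V=10.0000). Price 9.5238; hedge Δ=0.0000, bond B=9.5238.
  t=2,j=0: stock 33.6675 → up 48.4812 (V=0.0000), down 22.5572 (V=0.0000). Price 0.0000; hedge Δ=0.0000, bond B=0.0000.
  t=2,j=1: stock 72.3600 → up 104.1984 (V=4.7001), down 48.4812 (V=0.0000). Price 2.2091; hedge Δ=0.0844, bond B=-3.8949.
  t=2,j=2: stock 155.5200 → up 223.9488 (V=9.5238), down 104.1984 (V=4.7001). Price 6.7434; hedge Δ=0.0403, bond B=0.4788.
  t=1,j=0: stock 50.2500 → up 72.3600 (V=2.2091), down 33.6675 (V=0.0000). Price 1.0383; hedge Δ=0.0571, bond B=-1.8306.
  t=1,j=1: stock 108.0000 → up 155.5200 (V=6.7434), down 72.3600 (V=2.2091). Price 4.2351; hedge Δ=0.0545, bond B=-1.6538.
  t=0,j=0: stock 75.0000 → up 108.0000 (V=4.2351), down 50.2500 (V=1.0383). Price 2.4913; hedge Δ=0.0554, bond B=-1.6603.
The time-0 hedge costs 2.4913, which is the no-arbitrage price.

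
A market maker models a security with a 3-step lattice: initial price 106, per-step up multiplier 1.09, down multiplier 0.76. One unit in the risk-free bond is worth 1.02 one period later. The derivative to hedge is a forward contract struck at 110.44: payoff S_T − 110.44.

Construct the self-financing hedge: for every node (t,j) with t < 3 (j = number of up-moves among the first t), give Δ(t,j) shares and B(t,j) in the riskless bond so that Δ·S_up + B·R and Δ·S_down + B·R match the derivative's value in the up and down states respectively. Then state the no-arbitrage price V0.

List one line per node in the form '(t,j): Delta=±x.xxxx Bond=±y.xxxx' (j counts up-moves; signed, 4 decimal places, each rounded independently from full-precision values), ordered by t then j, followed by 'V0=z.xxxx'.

Risk-neutral probability p* = (R−d)/(u−d) = (1.02−0.76)/(1.09−0.76) = 0.7879.
At expiry t=3: V(3,0)=-63.9085, V(3,1)=-43.7041, V(3,2)=-14.7267, V(3,3)=26.8331
  t=2,j=0: stock 61.2256 → up 66.7359 (V=-43.7041), down 46.5315 (V=-63.9085). Price -47.0489; hedge Δ=1.0000, bond B=-108.2745.
  t=2,j=1: stock 87.8104 → up 95.7133 (V=-14.7267), down 66.7359 (V=-43.7041). Price -20.4641; hedge Δ=1.0000, bond B=-108.2745.
  t=2,j=2: stock 125.9386 → up 137.2731 (V=26.8331), down 95.7133 (V=-14.7267). Price 17.6641; hedge Δ=1.0000, bond B=-108.2745.
  t=1,j=0: stock 80.5600 → up 87.8104 (V=-20.4641), down 61.2256 (V=-47.0489). Price -25.5915; hedge Δ=1.0000, bond B=-106.1515.
  t=1,j=1: stock 115.5400 → up 125.9386 (V=17.6641), down 87.8104 (V=-20.4641). Price 9.3885; hedge Δ=1.0000, bond B=-106.1515.
  t=0,j=0: stock 106.0000 → up 115.5400 (V=9.3885), down 80.5600 (V=-25.5915). Price 1.9299; hedge Δ=1.0000, bond B=-104.0701.
Root portfolio cost Δ·106+B reproduces V0=1.9299.

(0,0): Delta=1.0000 Bond=-104.0701
(1,0): Delta=1.0000 Bond=-106.1515
(1,1): Delta=1.0000 Bond=-106.1515
(2,0): Delta=1.0000 Bond=-108.2745
(2,1): Delta=1.0000 Bond=-108.2745
(2,2): Delta=1.0000 Bond=-108.2745
V0=1.9299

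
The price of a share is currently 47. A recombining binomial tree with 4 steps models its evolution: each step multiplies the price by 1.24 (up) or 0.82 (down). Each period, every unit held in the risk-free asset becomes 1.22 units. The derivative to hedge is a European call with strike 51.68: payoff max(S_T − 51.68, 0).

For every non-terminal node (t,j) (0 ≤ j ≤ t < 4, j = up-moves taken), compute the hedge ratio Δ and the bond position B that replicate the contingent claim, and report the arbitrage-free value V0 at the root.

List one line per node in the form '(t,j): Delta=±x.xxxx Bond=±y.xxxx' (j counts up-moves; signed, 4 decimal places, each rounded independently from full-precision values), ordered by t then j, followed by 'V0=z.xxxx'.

(0,0): Delta=0.9858 Bond=-22.6415
(1,0): Delta=0.8208 Bond=-21.2612
(1,1): Delta=0.9913 Bond=-27.9407
(2,0): Delta=0.0000 Bond=0.0000
(2,1): Delta=0.8479 Bond=-27.2357
(2,2): Delta=0.9960 Bond=-34.4302
(3,0): Delta=0.0000 Bond=0.0000
(3,1): Delta=0.0000 Bond=0.0000
(3,2): Delta=0.8759 Bond=-34.8889
(3,3): Delta=1.0000 Bond=-42.3607
V0=23.6926

The replicating-portfolio and risk-neutral prices coincide; use p* = (1.22−0.82)/(1.24−0.82) = 0.9524 for the latter.
At expiry t=4: V(4,0)=0.0000, V(4,1)=0.0000, V(4,2)=0.0000, V(4,3)=21.8013, V(4,4)=59.4380
  t=3,j=0: stock 25.9143 → up 32.1337 (V=0.0000), down 21.2497 (V=0.0000). Price 0.0000; hedge Δ=0.0000, bond B=0.0000.
  t=3,j=1: stock 39.1875 → up 48.5925 (V=0.0000), down 32.1337 (V=0.0000). Price 0.0000; hedge Δ=0.0000, bond B=0.0000.
  t=3,j=2: stock 59.2591 → up 73.4813 (V=21.8013), down 48.5925 (V=0.0000). Price 17.0190; hedge Δ=0.8759, bond B=-34.8889.
  t=3,j=3: stock 89.6113 → up 111.1180 (V=59.4380), down 73.4813 (V=21.8013). Price 47.2507; hedge Δ=1.0000, bond B=-42.3607.
  t=2,j=0: stock 31.6028 → up 39.1875 (V=0.0000), down 25.9143 (V=0.0000). Price 0.0000; hedge Δ=0.0000, bond B=0.0000.
  t=2,j=1: stock 47.7896 → up 59.2591 (V=17.0190), down 39.1875 (V=0.0000). Price 13.2857; hedge Δ=0.8479, bond B=-27.2357.
  t=2,j=2: stock 72.2672 → up 89.6113 (V=47.2507), down 59.2591 (V=17.0190). Price 37.5501; hedge Δ=0.9960, bond B=-34.4302.
  t=1,j=0: stock 38.5400 → up 47.7896 (V=13.2857), down 31.6028 (V=0.0000). Price 10.3713; hedge Δ=0.8208, bond B=-21.2612.
  t=1,j=1: stock 58.2800 → up 72.2672 (V=37.5501), down 47.7896 (V=13.2857). Price 29.8316; hedge Δ=0.9913, bond B=-27.9407.
  t=0,j=0: stock 47.0000 → up 58.2800 (V=29.8316), down 38.5400 (V=10.3713). Price 23.6926; hedge Δ=0.9858, bond B=-22.6415.
The time-0 hedge costs 23.6926, which is the no-arbitrage price.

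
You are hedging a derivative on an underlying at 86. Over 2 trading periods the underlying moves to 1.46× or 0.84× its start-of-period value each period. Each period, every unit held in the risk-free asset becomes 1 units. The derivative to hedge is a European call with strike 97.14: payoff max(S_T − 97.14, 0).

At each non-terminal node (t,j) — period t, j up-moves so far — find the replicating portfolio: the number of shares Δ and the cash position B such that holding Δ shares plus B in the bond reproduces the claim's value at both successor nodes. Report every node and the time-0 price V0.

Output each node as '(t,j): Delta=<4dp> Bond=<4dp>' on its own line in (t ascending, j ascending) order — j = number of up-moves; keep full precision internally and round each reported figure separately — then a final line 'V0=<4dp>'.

(0,0): Delta=0.4927 Bond=-33.4421
(1,0): Delta=0.1860 Bond=-11.2863
(1,1): Delta=1.0000 Bond=-97.1400
V0=8.9292

The replicating-portfolio and risk-neutral prices coincide; use p* = (1−0.84)/(1.46−0.84) = 0.2581 for the latter.
Terminal values V(2,·): V(2,0)=0.0000, V(2,1)=8.3304, V(2,2)=86.1776
(1,0): S=72.2400. Δ = (V_up−V_dn)/(S_up−S_dn) = (8.3304−0.0000)/(105.4704−60.6816) = 0.1860. V = [p*·8.3304 + (1−p*)·0.0000]/1 = 2.1498. B = V − Δ·S = -11.2863.
(1,1): S=125.5600. Δ = (V_up−V_dn)/(S_up−S_dn) = (86.1776−8.3304)/(183.3176−105.4704) = 1.0000. V = [p*·86.1776 + (1−p*)·8.3304]/1 = 28.4200. B = V − Δ·S = -97.1400.
(0,0): S=86.0000. Δ = (V_up−V_dn)/(S_up−S_dn) = (28.4200−2.1498)/(125.5600−72.2400) = 0.4927. V = [p*·28.4200 + (1−p*)·2.1498]/1 = 8.9292. B = V − Δ·S = -33.4421.
Root portfolio cost Δ·86+B reproduces V0=8.9292.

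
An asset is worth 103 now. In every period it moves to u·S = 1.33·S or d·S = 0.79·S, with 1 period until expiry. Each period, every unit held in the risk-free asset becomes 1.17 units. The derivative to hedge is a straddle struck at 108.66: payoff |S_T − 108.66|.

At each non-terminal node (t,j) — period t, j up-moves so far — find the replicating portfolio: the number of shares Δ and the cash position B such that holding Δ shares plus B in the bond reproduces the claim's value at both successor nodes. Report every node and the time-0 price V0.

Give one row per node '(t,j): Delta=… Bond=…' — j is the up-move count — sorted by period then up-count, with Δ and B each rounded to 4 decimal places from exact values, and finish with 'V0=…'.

The replicating-portfolio and risk-neutral prices coincide; use p* = (1.17−0.79)/(1.33−0.79) = 0.7037 for the latter.
Terminal values V(1,·): V(1,0)=27.2900, V(1,1)=28.3300
Node (0,0) S=103.0000: V=(p*·28.3300+(1−p*)·27.2900)/1.17=23.9503; Δ=(28.3300−27.2900)/(136.9900−81.3700)=0.0187; B=V−Δ·S=22.0244
Self-financing check: at every node Δ·S+B equals the discounted successor values.

(0,0): Delta=0.0187 Bond=22.0244
V0=23.9503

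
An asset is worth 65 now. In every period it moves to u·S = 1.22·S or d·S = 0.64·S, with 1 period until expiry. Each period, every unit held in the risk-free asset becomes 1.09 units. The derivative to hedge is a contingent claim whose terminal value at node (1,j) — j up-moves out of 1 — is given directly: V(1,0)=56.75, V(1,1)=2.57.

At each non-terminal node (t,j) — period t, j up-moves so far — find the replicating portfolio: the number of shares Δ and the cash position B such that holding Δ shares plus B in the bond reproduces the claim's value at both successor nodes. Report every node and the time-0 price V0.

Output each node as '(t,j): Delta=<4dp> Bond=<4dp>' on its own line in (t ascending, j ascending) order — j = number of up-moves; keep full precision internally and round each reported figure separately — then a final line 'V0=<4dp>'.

(0,0): Delta=-1.4371 Bond=106.9127
V0=13.4989

Under the risk-neutral measure, an up-move has probability p* = (R−d)/(u−d) = 0.7759 and values discount at R = 1.09.
At expiry t=1: V(1,0)=56.7500, V(1,1)=2.5700
(0,0): S=65.0000. Δ = (V_up−V_dn)/(S_up−S_dn) = (2.5700−56.7500)/(79.3000−41.6000) = -1.4371. V = [p*·2.5700 + (1−p*)·56.7500]/1.09 = 13.4989. B = V − Δ·S = 106.9127.
Check: Δ(0,0)·S0 + B(0,0) = 13.4989 = V0.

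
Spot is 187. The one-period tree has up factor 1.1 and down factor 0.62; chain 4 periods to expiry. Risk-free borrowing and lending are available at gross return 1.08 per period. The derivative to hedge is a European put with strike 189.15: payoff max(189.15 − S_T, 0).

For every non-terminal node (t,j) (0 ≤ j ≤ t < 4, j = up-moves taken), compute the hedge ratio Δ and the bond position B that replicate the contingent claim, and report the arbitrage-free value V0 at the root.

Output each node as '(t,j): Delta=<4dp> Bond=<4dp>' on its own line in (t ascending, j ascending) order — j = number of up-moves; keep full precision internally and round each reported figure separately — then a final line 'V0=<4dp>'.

Risk-neutral probability p* = (R−d)/(u−d) = (1.08−0.62)/(1.1−0.62) = 0.9583.
Terminal payoffs: V(4,0)=161.5183, V(4,1)=140.1259, V(4,2)=102.1718, V(4,3)=34.8339, V(4,4)=0.0000
(3,0): S=44.5673. Δ = (V_up−V_dn)/(S_up−S_dn) = (140.1259−161.5183)/(49.0241−27.6317) = -1.0000. V = [p*·140.1259 + (1−p*)·161.5183]/1.08 = 130.5716. B = V − Δ·S = 175.1389.
(3,1): S=79.0711. Δ = (V_up−V_dn)/(S_up−S_dn) = (102.1718−140.1259)/(86.9782−49.0241) = -1.0000. V = [p*·102.1718 + (1−p*)·140.1259]/1.08 = 96.0678. B = V − Δ·S = 175.1389.
(3,2): S=140.2874. Δ = (V_up−V_dn)/(S_up−S_dn) = (34.8339−102.1718)/(154.3161−86.9782) = -1.0000. V = [p*·34.8339 + (1−p*)·102.1718]/1.08 = 34.8515. B = V − Δ·S = 175.1389.
(3,3): S=248.8970. Δ = (V_up−V_dn)/(S_up−S_dn) = (0.0000−34.8339)/(273.7867−154.3161) = -0.2916. V = [p*·0.0000 + (1−p*)·34.8339]/1.08 = 1.3439. B = V − Δ·S = 73.9144.
(2,0): S=71.8828. Δ = (V_up−V_dn)/(S_up−S_dn) = (96.0678−130.5716)/(79.0711−44.5673) = -1.0000. V = [p*·96.0678 + (1−p*)·130.5716]/1.08 = 90.2828. B = V − Δ·S = 162.1656.
(2,1): S=127.5340. Δ = (V_up−V_dn)/(S_up−S_dn) = (34.8515−96.0678)/(140.2874−79.0711) = -1.0000. V = [p*·34.8515 + (1−p*)·96.0678]/1.08 = 34.6316. B = V − Δ·S = 162.1656.
(2,2): S=226.2700. Δ = (V_up−V_dn)/(S_up−S_dn) = (1.3439−34.8515)/(248.8970−140.2874) = -0.3085. V = [p*·1.3439 + (1−p*)·34.8515]/1.08 = 2.5371. B = V − Δ·S = 72.3446.
(1,0): S=115.9400. Δ = (V_up−V_dn)/(S_up−S_dn) = (34.6316−90.2828)/(127.5340−71.8828) = -1.0000. V = [p*·34.6316 + (1−p*)·90.2828]/1.08 = 34.2134. B = V − Δ·S = 150.1534.
(1,1): S=205.7000. Δ = (V_up−V_dn)/(S_up−S_dn) = (2.5371−34.6316)/(226.2700−127.5340) = -0.3251. V = [p*·2.5371 + (1−p*)·34.6316]/1.08 = 3.5874. B = V − Δ·S = 70.4510.
(0,0): S=187.0000. Δ = (V_up−V_dn)/(S_up−S_dn) = (3.5874−34.2134)/(205.7000−115.9400) = -0.3412. V = [p*·3.5874 + (1−p*)·34.2134]/1.08 = 4.5032. B = V − Δ·S = 68.3074.
The time-0 hedge costs 4.5032, which is the no-arbitrage price.

(0,0): Delta=-0.3412 Bond=68.3074
(1,0): Delta=-1.0000 Bond=150.1534
(1,1): Delta=-0.3251 Bond=70.4510
(2,0): Delta=-1.0000 Bond=162.1656
(2,1): Delta=-1.0000 Bond=162.1656
(2,2): Delta=-0.3085 Bond=72.3446
(3,0): Delta=-1.0000 Bond=175.1389
(3,1): Delta=-1.0000 Bond=175.1389
(3,2): Delta=-1.0000 Bond=175.1389
(3,3): Delta=-0.2916 Bond=73.9144
V0=4.5032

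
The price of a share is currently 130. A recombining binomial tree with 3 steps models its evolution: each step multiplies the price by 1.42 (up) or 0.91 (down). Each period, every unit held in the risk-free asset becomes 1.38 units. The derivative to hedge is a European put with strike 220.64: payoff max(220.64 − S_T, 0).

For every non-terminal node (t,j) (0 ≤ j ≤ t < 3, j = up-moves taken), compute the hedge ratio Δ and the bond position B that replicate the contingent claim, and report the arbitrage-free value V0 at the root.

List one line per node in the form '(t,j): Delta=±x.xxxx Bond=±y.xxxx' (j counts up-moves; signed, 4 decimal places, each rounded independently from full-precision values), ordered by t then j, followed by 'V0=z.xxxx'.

Under the risk-neutral measure, an up-move has probability p* = (R−d)/(u−d) = 0.9216 and values discount at R = 1.38.
Terminal values V(3,·): V(3,0)=122.6758, V(3,1)=67.7727, V(3,2)=0.0000, V(3,3)=0.0000
(2,0): S=107.6530. Δ = (V_up−V_dn)/(S_up−S_dn) = (67.7727−122.6758)/(152.8673−97.9642) = -1.0000. V = [p*·67.7727 + (1−p*)·122.6758]/1.38 = 52.2311. B = V − Δ·S = 159.8841.
(2,1): S=167.9860. Δ = (V_up−V_dn)/(S_up−S_dn) = (0.0000−67.7727)/(238.5401−152.8673) = -0.7911. V = [p*·0.0000 + (1−p*)·67.7727]/1.38 = 3.8518. B = V − Δ·S = 136.7395.
(2,2): S=262.1320. Δ = (V_up−V_dn)/(S_up−S_dn) = (0.0000−0.0000)/(372.2274−238.5401) = 0.0000. V = [p*·0.0000 + (1−p*)·0.0000]/1.38 = 0.0000. B = V − Δ·S = 0.0000.
(1,0): S=118.3000. Δ = (V_up−V_dn)/(S_up−S_dn) = (3.8518−52.2311)/(167.9860−107.6530) = -0.8019. V = [p*·3.8518 + (1−p*)·52.2311]/1.38 = 5.5408. B = V − Δ·S = 100.4020.
(1,1): S=184.6000. Δ = (V_up−V_dn)/(S_up−S_dn) = (0.0000−3.8518)/(262.1320−167.9860) = -0.0409. V = [p*·0.0000 + (1−p*)·3.8518]/1.38 = 0.2189. B = V − Δ·S = 7.7715.
(0,0): S=130.0000. Δ = (V_up−V_dn)/(S_up−S_dn) = (0.2189−5.5408)/(184.6000−118.3000) = -0.0803. V = [p*·0.2189 + (1−p*)·5.5408]/1.38 = 0.4611. B = V − Δ·S = 10.8961.
Check: Δ(0,0)·S0 + B(0,0) = 0.4611 = V0.

(0,0): Delta=-0.0803 Bond=10.8961
(1,0): Delta=-0.8019 Bond=100.4020
(1,1): Delta=-0.0409 Bond=7.7715
(2,0): Delta=-1.0000 Bond=159.8841
(2,1): Delta=-0.7911 Bond=136.7395
(2,2): Delta=0.0000 Bond=0.0000
V0=0.4611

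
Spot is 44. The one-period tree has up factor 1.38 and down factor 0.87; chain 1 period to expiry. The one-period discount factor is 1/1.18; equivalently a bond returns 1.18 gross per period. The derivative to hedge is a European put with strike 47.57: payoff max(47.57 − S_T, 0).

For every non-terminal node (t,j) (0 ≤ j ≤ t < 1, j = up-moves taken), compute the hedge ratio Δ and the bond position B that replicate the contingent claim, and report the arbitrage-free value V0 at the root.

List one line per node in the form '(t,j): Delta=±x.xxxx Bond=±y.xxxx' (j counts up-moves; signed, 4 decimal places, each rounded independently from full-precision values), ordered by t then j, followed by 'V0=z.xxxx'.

(0,0): Delta=-0.4140 Bond=21.3031
V0=3.0874

Under the risk-neutral measure, an up-move has probability p* = (R−d)/(u−d) = 0.6078 and values discount at R = 1.18.
At expiry t=1: V(1,0)=9.2900, V(1,1)=0.0000
Node (0,0) S=44.0000: V=(p*·0.0000+(1−p*)·9.2900)/1.18=3.0874; Δ=(0.0000−9.2900)/(60.7200−38.2800)=-0.4140; B=V−Δ·S=21.3031
The time-0 hedge costs 3.0874, which is the no-arbitrage price.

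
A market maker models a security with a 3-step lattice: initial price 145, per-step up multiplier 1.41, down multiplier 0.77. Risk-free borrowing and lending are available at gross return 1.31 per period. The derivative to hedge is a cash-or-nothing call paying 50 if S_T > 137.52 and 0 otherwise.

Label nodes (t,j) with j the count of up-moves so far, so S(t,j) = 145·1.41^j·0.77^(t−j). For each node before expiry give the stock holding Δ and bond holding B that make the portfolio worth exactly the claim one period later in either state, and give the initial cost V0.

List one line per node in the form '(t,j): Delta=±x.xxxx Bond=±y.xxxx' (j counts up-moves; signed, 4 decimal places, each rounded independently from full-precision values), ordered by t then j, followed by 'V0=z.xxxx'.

(0,0): Delta=0.0828 Bond=8.7782
(1,0): Delta=0.4507 Bond=-29.5769
(1,1): Delta=0.0456 Bond=19.1062
(2,0): Delta=0.0000 Bond=0.0000
(2,1): Delta=0.4963 Bond=-45.9208
(2,2): Delta=0.0000 Bond=38.1679
V0=20.7818

The replicating-portfolio and risk-neutral prices coincide; use p* = (1.31−0.77)/(1.41−0.77) = 0.8438 for the latter.
Terminal payoffs: V(3,0)=0.0000, V(3,1)=0.0000, V(3,2)=50.0000, V(3,3)=50.0000
Node (2,0) S=85.9705: V=(p*·0.0000+(1−p*)·0.0000)/1.31=0.0000; Δ=(0.0000−0.0000)/(121.2184−66.1973)=0.0000; B=V−Δ·S=0.0000
Node (2,1) S=157.4265: V=(p*·50.0000+(1−p*)·0.0000)/1.31=32.2042; Δ=(50.0000−0.0000)/(221.9714−121.2184)=0.4963; B=V−Δ·S=-45.9208
Node (2,2) S=288.2745: V=(p*·50.0000+(1−p*)·50.0000)/1.31=38.1679; Δ=(50.0000−50.0000)/(406.4670−221.9714)=0.0000; B=V−Δ·S=38.1679
Node (1,0) S=111.6500: V=(p*·32.2042+(1−p*)·0.0000)/1.31=20.7422; Δ=(32.2042−0.0000)/(157.4265−85.9705)=0.4507; B=V−Δ·S=-29.5769
Node (1,1) S=204.4500: V=(p*·38.1679+(1−p*)·32.2042)/1.31=28.4245; Δ=(38.1679−32.2042)/(288.2745−157.4265)=0.0456; B=V−Δ·S=19.1062
Node (0,0) S=145.0000: V=(p*·28.4245+(1−p*)·20.7422)/1.31=20.7818; Δ=(28.4245−20.7422)/(204.4500−111.6500)=0.0828; B=V−Δ·S=8.7782
Each (Δ,B) replicates both successor values, so the strategy is self-financing and V0 is arbitrage-free.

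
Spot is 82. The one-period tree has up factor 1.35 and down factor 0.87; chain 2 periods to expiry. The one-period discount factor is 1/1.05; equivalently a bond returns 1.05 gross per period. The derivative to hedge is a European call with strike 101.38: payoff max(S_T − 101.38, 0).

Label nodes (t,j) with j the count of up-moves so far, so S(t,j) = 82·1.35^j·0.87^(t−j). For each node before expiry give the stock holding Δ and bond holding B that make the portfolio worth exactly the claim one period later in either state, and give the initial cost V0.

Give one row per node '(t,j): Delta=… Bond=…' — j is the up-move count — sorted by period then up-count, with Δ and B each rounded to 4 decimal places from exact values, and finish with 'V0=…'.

(0,0): Delta=0.4361 Bond=-29.6319
(1,0): Delta=0.0000 Bond=0.0000
(1,1): Delta=0.9046 Bond=-82.9693
V0=6.1307

No-arbitrage ⇒ martingale measure with p* = (R−d)/(u−d) = 0.3750.
Payoff layer (t=2): V(2,0)=0.0000, V(2,1)=0.0000, V(2,2)=48.0650
  t=1,j=0: stock 71.3400 → up 96.3090 (V=0.0000), down 62.0658 (V=0.0000). Price 0.0000; hedge Δ=0.0000, bond B=0.0000.
  t=1,j=1: stock 110.7000 → up 149.4450 (V=48.0650), down 96.3090 (V=0.0000). Price 17.1661; hedge Δ=0.9046, bond B=-82.9693.
  t=0,j=0: stock 82.0000 → up 110.7000 (V=17.1661), down 71.3400 (V=0.0000). Price 6.1307; hedge Δ=0.4361, bond B=-29.6319.
The time-0 hedge costs 6.1307, which is the no-arbitrage price.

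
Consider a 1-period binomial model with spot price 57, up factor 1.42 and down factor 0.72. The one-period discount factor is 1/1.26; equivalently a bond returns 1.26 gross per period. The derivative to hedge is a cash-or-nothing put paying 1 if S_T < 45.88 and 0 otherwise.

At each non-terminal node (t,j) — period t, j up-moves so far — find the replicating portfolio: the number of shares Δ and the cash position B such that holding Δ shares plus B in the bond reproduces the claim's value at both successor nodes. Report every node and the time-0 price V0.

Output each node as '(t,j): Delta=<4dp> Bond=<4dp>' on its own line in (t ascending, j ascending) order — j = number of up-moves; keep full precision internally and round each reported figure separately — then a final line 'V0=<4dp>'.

(0,0): Delta=-0.0251 Bond=1.6100
V0=0.1814

Risk-neutral probability p* = (R−d)/(u−d) = (1.26−0.72)/(1.42−0.72) = 0.7714.
Terminal values V(1,·): V(1,0)=1.0000, V(1,1)=0.0000
  t=0,j=0: stock 57.0000 → up 80.9400 (V=0.0000), down 41.0400 (V=1.0000). Price 0.1814; hedge Δ=-0.0251, bond B=1.6100.
Each (Δ,B) replicates both successor values, so the strategy is self-financing and V0 is arbitrage-free.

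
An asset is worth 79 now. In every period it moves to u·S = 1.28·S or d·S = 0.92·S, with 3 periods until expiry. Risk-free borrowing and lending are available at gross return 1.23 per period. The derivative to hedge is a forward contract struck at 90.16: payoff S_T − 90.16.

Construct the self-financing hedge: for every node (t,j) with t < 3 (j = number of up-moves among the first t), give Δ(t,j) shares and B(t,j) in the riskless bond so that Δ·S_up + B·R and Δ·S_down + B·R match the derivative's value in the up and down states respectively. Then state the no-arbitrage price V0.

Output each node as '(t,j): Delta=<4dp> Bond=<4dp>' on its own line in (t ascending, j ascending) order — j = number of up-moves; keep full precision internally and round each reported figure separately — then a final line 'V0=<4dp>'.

Since d<R<u, set p* = (R−d)/(u−d) = 0.8611; price each node as the discounted p*-expectation of its children.
At expiry t=3: V(3,0)=-28.6436, V(3,1)=-4.5720, V(3,2)=28.9189, V(3,3)=75.5150
(2,0): S=66.8656. Δ = (V_up−V_dn)/(S_up−S_dn) = (-4.5720−-28.6436)/(85.5880−61.5164) = 1.0000. V = [p*·-4.5720 + (1−p*)·-28.6436]/1.23 = -6.4352. B = V − Δ·S = -73.3008.
(2,1): S=93.0304. Δ = (V_up−V_dn)/(S_up−S_dn) = (28.9189−-4.5720)/(119.0789−85.5880) = 1.0000. V = [p*·28.9189 + (1−p*)·-4.5720]/1.23 = 19.7296. B = V − Δ·S = -73.3008.
(2,2): S=129.4336. Δ = (V_up−V_dn)/(S_up−S_dn) = (75.5150−28.9189)/(165.6750−119.0789) = 1.0000. V = [p*·75.5150 + (1−p*)·28.9189]/1.23 = 56.1328. B = V − Δ·S = -73.3008.
(1,0): S=72.6800. Δ = (V_up−V_dn)/(S_up−S_dn) = (19.7296−-6.4352)/(93.0304−66.8656) = 1.0000. V = [p*·19.7296 + (1−p*)·-6.4352]/1.23 = 13.0858. B = V − Δ·S = -59.5942.
(1,1): S=101.1200. Δ = (V_up−V_dn)/(S_up−S_dn) = (56.1328−19.7296)/(129.4336−93.0304) = 1.0000. V = [p*·56.1328 + (1−p*)·19.7296]/1.23 = 41.5258. B = V − Δ·S = -59.5942.
(0,0): S=79.0000. Δ = (V_up−V_dn)/(S_up−S_dn) = (41.5258−13.0858)/(101.1200−72.6800) = 1.0000. V = [p*·41.5258 + (1−p*)·13.0858]/1.23 = 30.5495. B = V − Δ·S = -48.4505.
Each (Δ,B) replicates both successor values, so the strategy is self-financing and V0 is arbitrage-free.

(0,0): Delta=1.0000 Bond=-48.4505
(1,0): Delta=1.0000 Bond=-59.5942
(1,1): Delta=1.0000 Bond=-59.5942
(2,0): Delta=1.0000 Bond=-73.3008
(2,1): Delta=1.0000 Bond=-73.3008
(2,2): Delta=1.0000 Bond=-73.3008
V0=30.5495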